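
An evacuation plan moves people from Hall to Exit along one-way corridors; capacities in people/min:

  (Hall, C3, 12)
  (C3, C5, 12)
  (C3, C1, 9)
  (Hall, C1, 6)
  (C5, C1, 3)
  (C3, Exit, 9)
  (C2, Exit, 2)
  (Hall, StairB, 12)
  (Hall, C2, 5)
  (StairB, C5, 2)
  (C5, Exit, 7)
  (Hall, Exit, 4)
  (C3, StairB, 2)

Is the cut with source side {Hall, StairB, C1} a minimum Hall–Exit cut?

No — its capacity is 23, but the minimum cut has capacity 20.

Given cut capacity: 12 + 5 + 4 + 2 = 23.
Augment Hall→Exit: bottleneck 4, flow now 4.
Augment Hall→C3→Exit: bottleneck 9, flow now 13.
Augment Hall→C2→Exit: bottleneck 2, flow now 15.
Augment Hall→C3→C5→Exit: bottleneck 3, flow now 18.
Augment Hall→StairB→C5→Exit: bottleneck 2, flow now 20.
No augmenting path remains; maximum flow = 20.
In the residual graph, reachable from Hall: {Hall, StairB, C1, C2}.
Min-cut edges: Hall→C3 (12), Hall→Exit (4), StairB→C5 (2), C2→Exit (2); capacity 12 + 4 + 2 + 2 = 20.
Cut capacity 23 exceeds the max flow 20, so it is not minimum.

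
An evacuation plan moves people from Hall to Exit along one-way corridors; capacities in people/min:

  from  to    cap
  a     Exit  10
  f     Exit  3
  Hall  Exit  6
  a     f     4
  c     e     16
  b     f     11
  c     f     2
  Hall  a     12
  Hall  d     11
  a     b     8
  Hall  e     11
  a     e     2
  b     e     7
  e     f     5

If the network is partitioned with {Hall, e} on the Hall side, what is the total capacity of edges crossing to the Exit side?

Edges leaving {Hall, e}: Hall→a (12), Hall→d (11), Hall→Exit (6), e→f (5).
Cut capacity = 12 + 11 + 6 + 5 = 34.

34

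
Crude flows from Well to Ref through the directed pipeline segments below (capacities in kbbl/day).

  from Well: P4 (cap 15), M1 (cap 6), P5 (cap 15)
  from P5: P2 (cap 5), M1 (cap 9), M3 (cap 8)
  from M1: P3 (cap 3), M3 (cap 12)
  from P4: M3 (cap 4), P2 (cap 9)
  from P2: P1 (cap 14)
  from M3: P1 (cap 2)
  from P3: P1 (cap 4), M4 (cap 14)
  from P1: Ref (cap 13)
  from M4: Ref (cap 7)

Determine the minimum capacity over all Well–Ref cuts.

Augment Well→P5→P2→P1→Ref: bottleneck 5, flow now 5.
Augment Well→P5→M3→P1→Ref: bottleneck 2, flow now 7.
Augment Well→M1→P3→P1→Ref: bottleneck 3, flow now 10.
Augment Well→P4→P2→P1→Ref: bottleneck 3, flow now 13.
Augment Well→P4→P2→P1→P3→M4→Ref: bottleneck 3, flow now 16. (uses reverse residual edge)
No augmenting path remains; maximum flow = 16.
By max-flow min-cut, the minimum cut capacity equals the max flow.
In the residual graph, reachable from Well: {Well, P5, M1, P4, P2, M3, P1}.
Min-cut edges: M1→P3 (3), P1→Ref (13); capacity 3 + 13 = 16.

16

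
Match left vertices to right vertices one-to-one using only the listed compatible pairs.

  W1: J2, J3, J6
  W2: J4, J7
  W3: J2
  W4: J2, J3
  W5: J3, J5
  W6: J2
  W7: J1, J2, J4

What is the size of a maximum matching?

Unit-capacity flow: source→left, listed edges, right→sink; max matching = max flow.
Augmenting path W1→J2 (+1); matched 1.
Augmenting path W2→J4 (+1); matched 2.
Augmenting path W4→J3 (+1); matched 3.
Augmenting path W5→J5 (+1); matched 4.
Augmenting path W7→J1 (+1); matched 5.
Augmenting path W3→J2→W1→J6 (+1); matched 6.
No augmenting path remains; maximum matching = 6.
König certificate: {W1, W2, W4, W5, W7, J2} is a vertex cover of size 6 (every listed pair touches it), so no matching can be larger.

6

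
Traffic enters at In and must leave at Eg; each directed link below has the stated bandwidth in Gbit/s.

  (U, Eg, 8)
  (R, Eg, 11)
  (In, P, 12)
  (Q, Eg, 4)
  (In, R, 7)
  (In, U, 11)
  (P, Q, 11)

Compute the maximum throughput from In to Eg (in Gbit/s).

19

Augment In→R→Eg: bottleneck 7, flow now 7.
Augment In→U→Eg: bottleneck 8, flow now 15.
Augment In→P→Q→Eg: bottleneck 4, flow now 19.
No augmenting path remains; maximum flow = 19.
In the residual graph, reachable from In: {In, P, Q, U}.
Min-cut edges: In→R (7), Q→Eg (4), U→Eg (8); capacity 7 + 4 + 8 = 19.
This cut is saturated, so no flow can exceed 19.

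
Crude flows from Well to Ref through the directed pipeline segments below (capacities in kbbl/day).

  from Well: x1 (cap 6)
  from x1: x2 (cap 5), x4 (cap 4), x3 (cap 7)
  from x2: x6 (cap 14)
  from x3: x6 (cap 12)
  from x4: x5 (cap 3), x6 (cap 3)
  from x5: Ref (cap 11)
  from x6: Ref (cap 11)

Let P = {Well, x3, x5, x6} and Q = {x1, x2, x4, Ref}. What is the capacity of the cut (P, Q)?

Edges leaving {Well, x3, x5, x6}: Well→x1 (6), x5→Ref (11), x6→Ref (11).
Cut capacity = 6 + 11 + 11 = 28.

28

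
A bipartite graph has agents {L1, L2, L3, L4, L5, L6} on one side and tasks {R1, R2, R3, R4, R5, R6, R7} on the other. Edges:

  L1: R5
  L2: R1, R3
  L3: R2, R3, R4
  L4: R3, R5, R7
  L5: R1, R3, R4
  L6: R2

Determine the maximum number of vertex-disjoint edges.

Unit-capacity flow: source→left, listed edges, right→sink; max matching = max flow.
Augmenting path L1→R5 (+1); matched 1.
Augmenting path L2→R1 (+1); matched 2.
Augmenting path L3→R2 (+1); matched 3.
Augmenting path L4→R3 (+1); matched 4.
Augmenting path L5→R4 (+1); matched 5.
Augmenting path L6→R2→L3→R3→L4→R7 (+1); matched 6.
No augmenting path remains; maximum matching = 6.
König certificate: {L1, L2, L3, L4, L5, L6} is a vertex cover of size 6 (every listed pair touches it), so no matching can be larger.

6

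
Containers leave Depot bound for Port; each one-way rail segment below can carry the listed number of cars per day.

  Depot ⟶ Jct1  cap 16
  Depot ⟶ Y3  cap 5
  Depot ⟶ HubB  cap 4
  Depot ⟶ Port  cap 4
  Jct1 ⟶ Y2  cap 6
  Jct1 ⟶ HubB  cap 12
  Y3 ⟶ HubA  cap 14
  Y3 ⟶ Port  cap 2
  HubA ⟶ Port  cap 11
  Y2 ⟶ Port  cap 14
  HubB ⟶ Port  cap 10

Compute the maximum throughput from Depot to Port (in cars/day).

Augment Depot→Port: bottleneck 4, flow now 4.
Augment Depot→Y3→Port: bottleneck 2, flow now 6.
Augment Depot→HubB→Port: bottleneck 4, flow now 10.
Augment Depot→Jct1→Y2→Port: bottleneck 6, flow now 16.
Augment Depot→Jct1→HubB→Port: bottleneck 6, flow now 22.
Augment Depot→Y3→HubA→Port: bottleneck 3, flow now 25.
No augmenting path remains; maximum flow = 25.
In the residual graph, reachable from Depot: {Depot, Jct1, HubB}.
Min-cut edges: Depot→Y3 (5), Depot→Port (4), Jct1→Y2 (6), HubB→Port (10); capacity 5 + 4 + 6 + 10 = 25.
This cut is saturated, so no flow can exceed 25.

25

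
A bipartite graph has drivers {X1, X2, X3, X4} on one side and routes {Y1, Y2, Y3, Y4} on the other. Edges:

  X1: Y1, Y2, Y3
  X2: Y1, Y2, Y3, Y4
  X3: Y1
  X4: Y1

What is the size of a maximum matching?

3

Unit-capacity flow: source→left, listed edges, right→sink; max matching = max flow.
Augmenting path X1→Y1 (+1); matched 1.
Augmenting path X2→Y2 (+1); matched 2.
Augmenting path X3→Y1→X1→Y3 (+1); matched 3.
No augmenting path remains; maximum matching = 3.
König certificate: {X1, X2, Y1} is a vertex cover of size 3 (every listed pair touches it), so no matching can be larger.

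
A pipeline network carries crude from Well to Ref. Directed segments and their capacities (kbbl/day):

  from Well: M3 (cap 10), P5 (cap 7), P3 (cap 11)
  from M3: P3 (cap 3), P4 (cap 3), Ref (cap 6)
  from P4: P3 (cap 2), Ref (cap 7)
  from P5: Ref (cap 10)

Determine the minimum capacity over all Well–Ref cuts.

16

Augment Well→M3→Ref: bottleneck 6, flow now 6.
Augment Well→P5→Ref: bottleneck 7, flow now 13.
Augment Well→M3→P4→Ref: bottleneck 3, flow now 16.
No augmenting path remains; maximum flow = 16.
By max-flow min-cut, the minimum cut capacity equals the max flow.
In the residual graph, reachable from Well: {Well, M3, P3}.
Min-cut edges: Well→P5 (7), M3→P4 (3), M3→Ref (6); capacity 7 + 3 + 6 = 16.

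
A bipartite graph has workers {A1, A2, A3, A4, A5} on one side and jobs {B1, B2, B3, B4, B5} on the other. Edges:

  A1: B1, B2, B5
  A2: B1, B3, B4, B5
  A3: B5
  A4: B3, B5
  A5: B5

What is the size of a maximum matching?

Unit-capacity flow: source→left, listed edges, right→sink; max matching = max flow.
Augmenting path A1→B1 (+1); matched 1.
Augmenting path A2→B3 (+1); matched 2.
Augmenting path A3→B5 (+1); matched 3.
Augmenting path A4→B3→A2→B4 (+1); matched 4.
No augmenting path remains; maximum matching = 4.
König certificate: {A1, A2, A4, B5} is a vertex cover of size 4 (every listed pair touches it), so no matching can be larger.

4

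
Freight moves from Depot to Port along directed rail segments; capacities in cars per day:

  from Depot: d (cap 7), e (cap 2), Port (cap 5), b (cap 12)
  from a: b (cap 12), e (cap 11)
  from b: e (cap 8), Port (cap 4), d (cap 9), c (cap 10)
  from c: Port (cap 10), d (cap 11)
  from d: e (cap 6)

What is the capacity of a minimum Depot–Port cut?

Augment Depot→Port: bottleneck 5, flow now 5.
Augment Depot→b→Port: bottleneck 4, flow now 9.
Augment Depot→b→c→Port: bottleneck 8, flow now 17.
No augmenting path remains; maximum flow = 17.
By max-flow min-cut, the minimum cut capacity equals the max flow.
In the residual graph, reachable from Depot: {Depot, d, e}.
Min-cut edges: Depot→b (12), Depot→Port (5); capacity 12 + 5 = 17.

17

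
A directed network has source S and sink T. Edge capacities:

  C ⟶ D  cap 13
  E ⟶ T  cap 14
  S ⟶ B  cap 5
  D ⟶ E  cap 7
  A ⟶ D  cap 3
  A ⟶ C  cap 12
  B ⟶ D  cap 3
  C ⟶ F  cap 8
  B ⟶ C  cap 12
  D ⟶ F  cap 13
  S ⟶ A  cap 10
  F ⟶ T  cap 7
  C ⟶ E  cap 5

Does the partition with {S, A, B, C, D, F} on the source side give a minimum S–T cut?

Given cut capacity: 5 + 7 + 7 = 19.
Augment S→A→C→E→T: bottleneck 5, flow now 5.
Augment S→A→C→F→T: bottleneck 5, flow now 10.
Augment S→B→C→F→T: bottleneck 2, flow now 12.
Augment S→B→D→E→T: bottleneck 3, flow now 15.
No augmenting path remains; maximum flow = 15.
In the residual graph, reachable from S: {S}.
Min-cut edges: S→A (10), S→B (5); capacity 10 + 5 = 15.
Cut capacity 19 exceeds the max flow 15, so it is not minimum.

No — its capacity is 19, but the minimum cut has capacity 15.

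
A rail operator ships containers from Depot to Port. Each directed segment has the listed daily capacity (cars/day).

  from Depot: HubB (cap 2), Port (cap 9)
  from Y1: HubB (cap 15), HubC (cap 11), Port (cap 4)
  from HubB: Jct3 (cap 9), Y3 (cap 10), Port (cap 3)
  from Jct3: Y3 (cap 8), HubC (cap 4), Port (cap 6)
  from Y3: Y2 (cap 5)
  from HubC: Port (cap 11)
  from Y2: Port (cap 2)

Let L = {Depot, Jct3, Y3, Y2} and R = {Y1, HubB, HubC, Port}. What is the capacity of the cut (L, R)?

Edges leaving {Depot, Jct3, Y3, Y2}: Depot→HubB (2), Depot→Port (9), Jct3→HubC (4), Jct3→Port (6), Y2→Port (2).
Cut capacity = 2 + 9 + 4 + 6 + 2 = 23.

23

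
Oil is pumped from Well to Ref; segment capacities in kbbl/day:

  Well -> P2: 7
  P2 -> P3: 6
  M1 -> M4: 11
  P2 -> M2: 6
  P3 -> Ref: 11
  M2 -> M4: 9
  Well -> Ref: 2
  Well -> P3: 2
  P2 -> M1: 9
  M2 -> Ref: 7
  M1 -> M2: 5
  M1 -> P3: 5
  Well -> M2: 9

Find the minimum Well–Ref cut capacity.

18

Augment Well→Ref: bottleneck 2, flow now 2.
Augment Well→P3→Ref: bottleneck 2, flow now 4.
Augment Well→M2→Ref: bottleneck 7, flow now 11.
Augment Well→P2→P3→Ref: bottleneck 6, flow now 17.
Augment Well→P2→M1→P3→Ref: bottleneck 1, flow now 18.
No augmenting path remains; maximum flow = 18.
By max-flow min-cut, the minimum cut capacity equals the max flow.
In the residual graph, reachable from Well: {Well, M2, M4}.
Min-cut edges: Well→P2 (7), Well→P3 (2), Well→Ref (2), M2→Ref (7); capacity 7 + 2 + 2 + 7 = 18.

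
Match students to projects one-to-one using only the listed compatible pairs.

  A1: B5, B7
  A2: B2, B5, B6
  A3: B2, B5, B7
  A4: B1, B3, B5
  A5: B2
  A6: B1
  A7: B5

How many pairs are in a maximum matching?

6

Unit-capacity flow: source→left, listed edges, right→sink; max matching = max flow.
Augmenting path A1→B5 (+1); matched 1.
Augmenting path A2→B2 (+1); matched 2.
Augmenting path A3→B7 (+1); matched 3.
Augmenting path A4→B1 (+1); matched 4.
Augmenting path A5→B2→A2→B6 (+1); matched 5.
Augmenting path A6→B1→A4→B3 (+1); matched 6.
No augmenting path remains; maximum matching = 6.
König certificate: {A2, A4, A6, B2, B5, B7} is a vertex cover of size 6 (every listed pair touches it), so no matching can be larger.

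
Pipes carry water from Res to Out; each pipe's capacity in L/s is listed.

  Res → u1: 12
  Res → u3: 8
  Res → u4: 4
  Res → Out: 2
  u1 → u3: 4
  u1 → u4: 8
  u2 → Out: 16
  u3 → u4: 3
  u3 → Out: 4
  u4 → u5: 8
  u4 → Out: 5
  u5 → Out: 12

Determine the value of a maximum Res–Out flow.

Augment Res→Out: bottleneck 2, flow now 2.
Augment Res→u3→Out: bottleneck 4, flow now 6.
Augment Res→u4→Out: bottleneck 4, flow now 10.
Augment Res→u1→u4→Out: bottleneck 1, flow now 11.
Augment Res→u1→u4→u5→Out: bottleneck 7, flow now 18.
Augment Res→u3→u4→u5→Out: bottleneck 1, flow now 19.
No augmenting path remains; maximum flow = 19.
In the residual graph, reachable from Res: {Res, u1, u3, u4}.
Min-cut edges: Res→Out (2), u3→Out (4), u4→u5 (8), u4→Out (5); capacity 2 + 4 + 8 + 5 = 19.
This cut is saturated, so no flow can exceed 19.

19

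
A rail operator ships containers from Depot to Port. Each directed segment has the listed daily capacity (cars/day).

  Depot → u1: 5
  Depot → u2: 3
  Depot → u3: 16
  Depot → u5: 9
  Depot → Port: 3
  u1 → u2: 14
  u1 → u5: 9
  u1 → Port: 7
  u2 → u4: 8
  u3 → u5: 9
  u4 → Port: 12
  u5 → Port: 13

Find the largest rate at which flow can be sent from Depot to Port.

24

Augment Depot→Port: bottleneck 3, flow now 3.
Augment Depot→u1→Port: bottleneck 5, flow now 8.
Augment Depot→u5→Port: bottleneck 9, flow now 17.
Augment Depot→u2→u4→Port: bottleneck 3, flow now 20.
Augment Depot→u3→u5→Port: bottleneck 4, flow now 24.
No augmenting path remains; maximum flow = 24.
In the residual graph, reachable from Depot: {Depot, u3, u5}.
Min-cut edges: Depot→u1 (5), Depot→u2 (3), Depot→Port (3), u5→Port (13); capacity 5 + 3 + 3 + 13 = 24.
This cut is saturated, so no flow can exceed 24.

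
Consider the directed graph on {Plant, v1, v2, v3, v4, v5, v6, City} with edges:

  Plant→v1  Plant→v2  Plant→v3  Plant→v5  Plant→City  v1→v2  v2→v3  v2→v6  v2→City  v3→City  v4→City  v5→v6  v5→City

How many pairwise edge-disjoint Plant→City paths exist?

Assign every edge capacity 1; by Menger, the answer equals the max flow.
Path Plant→City (+1); total 1.
Path Plant→v2→City (+1); total 2.
Path Plant→v3→City (+1); total 3.
Path Plant→v5→City (+1); total 4.
No residual Plant→City path; max flow = 4.
Certifying cut of size 4: {Plant→City, Plant→v5, v2→City, v3→City}.

4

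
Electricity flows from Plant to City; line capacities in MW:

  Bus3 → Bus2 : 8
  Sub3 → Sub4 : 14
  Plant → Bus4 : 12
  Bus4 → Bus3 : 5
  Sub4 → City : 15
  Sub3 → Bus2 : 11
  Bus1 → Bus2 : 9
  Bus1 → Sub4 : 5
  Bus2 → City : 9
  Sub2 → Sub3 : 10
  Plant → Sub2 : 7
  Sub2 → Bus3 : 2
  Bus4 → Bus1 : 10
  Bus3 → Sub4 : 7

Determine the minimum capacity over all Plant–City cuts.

19

Augment Plant→Bus4→Bus1→Bus2→City: bottleneck 9, flow now 9.
Augment Plant→Bus4→Bus1→Sub4→City: bottleneck 1, flow now 10.
Augment Plant→Bus4→Bus3→Sub4→City: bottleneck 2, flow now 12.
Augment Plant→Sub2→Sub3→Sub4→City: bottleneck 7, flow now 19.
No augmenting path remains; maximum flow = 19.
By max-flow min-cut, the minimum cut capacity equals the max flow.
In the residual graph, reachable from Plant: {Plant}.
Min-cut edges: Plant→Bus4 (12), Plant→Sub2 (7); capacity 12 + 7 = 19.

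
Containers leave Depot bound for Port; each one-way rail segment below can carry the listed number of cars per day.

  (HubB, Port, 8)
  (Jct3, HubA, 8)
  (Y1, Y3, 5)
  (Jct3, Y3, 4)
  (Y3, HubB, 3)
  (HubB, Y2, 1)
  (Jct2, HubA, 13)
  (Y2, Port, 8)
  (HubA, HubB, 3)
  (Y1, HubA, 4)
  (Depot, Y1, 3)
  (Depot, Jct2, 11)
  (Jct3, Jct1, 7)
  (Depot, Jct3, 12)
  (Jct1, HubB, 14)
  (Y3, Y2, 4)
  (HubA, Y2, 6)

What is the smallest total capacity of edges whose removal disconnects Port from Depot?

16

Augment Depot→Jct3→HubA→Y2→Port: bottleneck 6, flow now 6.
Augment Depot→Jct3→HubA→HubB→Port: bottleneck 2, flow now 8.
Augment Depot→Jct3→Jct1→HubB→Port: bottleneck 4, flow now 12.
Augment Depot→Jct2→HubA→HubB→Port: bottleneck 1, flow now 13.
Augment Depot→Y1→Y3→Y2→Port: bottleneck 2, flow now 15.
Augment Depot→Y1→Y3→HubB→Port: bottleneck 1, flow now 16.
No augmenting path remains; maximum flow = 16.
By max-flow min-cut, the minimum cut capacity equals the max flow.
In the residual graph, reachable from Depot: {Depot, Jct3, Jct2, Y1, HubA, Jct1, Y3, Y2, HubB}.
Min-cut edges: Y2→Port (8), HubB→Port (8); capacity 8 + 8 = 16.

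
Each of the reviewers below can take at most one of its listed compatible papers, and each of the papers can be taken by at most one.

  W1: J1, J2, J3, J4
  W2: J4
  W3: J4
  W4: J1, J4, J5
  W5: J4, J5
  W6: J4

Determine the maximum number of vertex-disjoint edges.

Unit-capacity flow: source→left, listed edges, right→sink; max matching = max flow.
Augmenting path W1→J1 (+1); matched 1.
Augmenting path W2→J4 (+1); matched 2.
Augmenting path W4→J5 (+1); matched 3.
Augmenting path W5→J5→W4→J1→W1→J2 (+1); matched 4.
No augmenting path remains; maximum matching = 4.
König certificate: {W1, W4, W5, J4} is a vertex cover of size 4 (every listed pair touches it), so no matching can be larger.

4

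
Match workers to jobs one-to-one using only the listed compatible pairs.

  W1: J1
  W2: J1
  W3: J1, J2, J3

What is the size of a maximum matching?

2

Unit-capacity flow: source→left, listed edges, right→sink; max matching = max flow.
Augmenting path W1→J1 (+1); matched 1.
Augmenting path W3→J2 (+1); matched 2.
No augmenting path remains; maximum matching = 2.
König certificate: {W3, J1} is a vertex cover of size 2 (every listed pair touches it), so no matching can be larger.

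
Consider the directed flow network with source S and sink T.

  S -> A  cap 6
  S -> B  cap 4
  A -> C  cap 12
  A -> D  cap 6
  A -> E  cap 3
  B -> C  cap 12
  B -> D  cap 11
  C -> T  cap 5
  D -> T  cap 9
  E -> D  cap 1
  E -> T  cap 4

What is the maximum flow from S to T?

Augment S→A→C→T: bottleneck 5, flow now 5.
Augment S→A→D→T: bottleneck 1, flow now 6.
Augment S→B→D→T: bottleneck 4, flow now 10.
No augmenting path remains; maximum flow = 10.
In the residual graph, reachable from S: {S}.
Min-cut edges: S→A (6), S→B (4); capacity 6 + 4 = 10.
This cut is saturated, so no flow can exceed 10.

10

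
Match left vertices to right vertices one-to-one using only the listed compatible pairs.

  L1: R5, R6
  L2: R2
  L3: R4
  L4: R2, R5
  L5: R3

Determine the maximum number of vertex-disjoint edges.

5

Unit-capacity flow: source→left, listed edges, right→sink; max matching = max flow.
Augmenting path L1→R5 (+1); matched 1.
Augmenting path L2→R2 (+1); matched 2.
Augmenting path L3→R4 (+1); matched 3.
Augmenting path L5→R3 (+1); matched 4.
Augmenting path L4→R5→L1→R6 (+1); matched 5.
No augmenting path remains; maximum matching = 5.
König certificate: {L1, L2, L3, L4, L5} is a vertex cover of size 5 (every listed pair touches it), so no matching can be larger.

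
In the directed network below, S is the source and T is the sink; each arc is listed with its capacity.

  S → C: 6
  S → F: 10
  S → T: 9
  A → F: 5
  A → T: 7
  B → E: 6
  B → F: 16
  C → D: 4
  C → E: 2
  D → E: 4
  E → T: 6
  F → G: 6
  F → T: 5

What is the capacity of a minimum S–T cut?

Augment S→T: bottleneck 9, flow now 9.
Augment S→F→T: bottleneck 5, flow now 14.
Augment S→C→E→T: bottleneck 2, flow now 16.
Augment S→C→D→E→T: bottleneck 4, flow now 20.
No augmenting path remains; maximum flow = 20.
By max-flow min-cut, the minimum cut capacity equals the max flow.
In the residual graph, reachable from S: {S, F, G}.
Min-cut edges: S→C (6), S→T (9), F→T (5); capacity 6 + 9 + 5 = 20.

20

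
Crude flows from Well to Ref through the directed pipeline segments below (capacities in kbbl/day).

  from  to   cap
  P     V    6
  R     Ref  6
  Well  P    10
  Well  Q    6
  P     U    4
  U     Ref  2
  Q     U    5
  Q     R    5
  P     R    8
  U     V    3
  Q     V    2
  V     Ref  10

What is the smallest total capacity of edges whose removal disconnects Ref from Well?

16

Augment Well→P→R→Ref: bottleneck 6, flow now 6.
Augment Well→P→U→Ref: bottleneck 2, flow now 8.
Augment Well→P→V→Ref: bottleneck 2, flow now 10.
Augment Well→Q→V→Ref: bottleneck 2, flow now 12.
Augment Well→Q→U→V→Ref: bottleneck 3, flow now 15.
Augment Well→Q→R→P→V→Ref: bottleneck 1, flow now 16. (uses reverse residual edge)
No augmenting path remains; maximum flow = 16.
By max-flow min-cut, the minimum cut capacity equals the max flow.
In the residual graph, reachable from Well: {Well}.
Min-cut edges: Well→P (10), Well→Q (6); capacity 10 + 6 = 16.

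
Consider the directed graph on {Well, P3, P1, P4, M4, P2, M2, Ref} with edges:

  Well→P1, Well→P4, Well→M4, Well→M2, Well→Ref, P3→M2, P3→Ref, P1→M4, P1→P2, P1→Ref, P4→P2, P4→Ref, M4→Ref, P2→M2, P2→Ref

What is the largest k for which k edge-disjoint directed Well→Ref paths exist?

Assign every edge capacity 1; by Menger, the answer equals the max flow.
Path Well→Ref (+1); total 1.
Path Well→P1→Ref (+1); total 2.
Path Well→P4→Ref (+1); total 3.
Path Well→M4→Ref (+1); total 4.
No residual Well→Ref path; max flow = 4.
Certifying cut of size 4: {Well→M4, Well→P1, Well→P4, Well→Ref}.

4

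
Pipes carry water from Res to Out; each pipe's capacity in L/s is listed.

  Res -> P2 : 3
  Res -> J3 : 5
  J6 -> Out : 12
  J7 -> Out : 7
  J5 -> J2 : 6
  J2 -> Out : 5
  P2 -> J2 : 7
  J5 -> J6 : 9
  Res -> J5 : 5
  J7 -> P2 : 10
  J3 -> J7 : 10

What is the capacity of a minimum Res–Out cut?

13

Augment Res→P2→J2→Out: bottleneck 3, flow now 3.
Augment Res→J3→J7→Out: bottleneck 5, flow now 8.
Augment Res→J5→J6→Out: bottleneck 5, flow now 13.
No augmenting path remains; maximum flow = 13.
By max-flow min-cut, the minimum cut capacity equals the max flow.
In the residual graph, reachable from Res: {Res}.
Min-cut edges: Res→P2 (3), Res→J3 (5), Res→J5 (5); capacity 3 + 5 + 5 = 13.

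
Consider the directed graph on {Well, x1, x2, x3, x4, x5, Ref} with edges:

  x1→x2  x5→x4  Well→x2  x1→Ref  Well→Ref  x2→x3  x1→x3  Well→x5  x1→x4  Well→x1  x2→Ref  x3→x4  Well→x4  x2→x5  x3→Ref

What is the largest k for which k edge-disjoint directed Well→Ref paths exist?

3

Assign every edge capacity 1; by Menger, the answer equals the max flow.
Path Well→Ref (+1); total 1.
Path Well→x1→Ref (+1); total 2.
Path Well→x2→Ref (+1); total 3.
No residual Well→Ref path; max flow = 3.
Certifying cut of size 3: {Well→Ref, Well→x1, Well→x2}.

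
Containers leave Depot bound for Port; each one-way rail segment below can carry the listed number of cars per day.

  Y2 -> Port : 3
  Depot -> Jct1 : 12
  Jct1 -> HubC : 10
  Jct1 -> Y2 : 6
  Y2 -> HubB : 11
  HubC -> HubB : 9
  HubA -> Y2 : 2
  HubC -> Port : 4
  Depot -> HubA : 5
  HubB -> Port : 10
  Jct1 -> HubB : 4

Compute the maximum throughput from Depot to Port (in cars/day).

14

Augment Depot→HubA→Y2→Port: bottleneck 2, flow now 2.
Augment Depot→Jct1→HubB→Port: bottleneck 4, flow now 6.
Augment Depot→Jct1→HubC→Port: bottleneck 4, flow now 10.
Augment Depot→Jct1→Y2→Port: bottleneck 1, flow now 11.
Augment Depot→Jct1→HubC→HubB→Port: bottleneck 3, flow now 14.
No augmenting path remains; maximum flow = 14.
In the residual graph, reachable from Depot: {Depot, HubA}.
Min-cut edges: Depot→Jct1 (12), HubA→Y2 (2); capacity 12 + 2 = 14.
This cut is saturated, so no flow can exceed 14.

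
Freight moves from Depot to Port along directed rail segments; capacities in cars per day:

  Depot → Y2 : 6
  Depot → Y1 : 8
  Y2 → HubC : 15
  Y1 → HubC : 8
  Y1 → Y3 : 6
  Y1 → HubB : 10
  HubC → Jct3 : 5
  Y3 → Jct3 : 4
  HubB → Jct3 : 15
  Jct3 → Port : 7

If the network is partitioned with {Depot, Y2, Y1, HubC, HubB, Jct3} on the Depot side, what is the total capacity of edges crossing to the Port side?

Edges leaving {Depot, Y2, Y1, HubC, HubB, Jct3}: Y1→Y3 (6), Jct3→Port (7).
Cut capacity = 6 + 7 = 13.

13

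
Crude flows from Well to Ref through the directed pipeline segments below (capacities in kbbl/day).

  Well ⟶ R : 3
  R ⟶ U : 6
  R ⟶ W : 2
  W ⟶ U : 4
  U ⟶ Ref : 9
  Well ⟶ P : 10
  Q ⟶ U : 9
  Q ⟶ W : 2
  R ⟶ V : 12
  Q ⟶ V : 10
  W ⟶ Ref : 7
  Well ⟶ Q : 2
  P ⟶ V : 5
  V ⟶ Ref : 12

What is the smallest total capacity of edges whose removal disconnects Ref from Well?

Augment Well→P→V→Ref: bottleneck 5, flow now 5.
Augment Well→Q→U→Ref: bottleneck 2, flow now 7.
Augment Well→R→U→Ref: bottleneck 3, flow now 10.
No augmenting path remains; maximum flow = 10.
By max-flow min-cut, the minimum cut capacity equals the max flow.
In the residual graph, reachable from Well: {Well, P}.
Min-cut edges: Well→Q (2), Well→R (3), P→V (5); capacity 2 + 3 + 5 = 10.

10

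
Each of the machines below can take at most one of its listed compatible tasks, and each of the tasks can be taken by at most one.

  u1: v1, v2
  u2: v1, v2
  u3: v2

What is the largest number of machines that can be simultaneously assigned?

2

Unit-capacity flow: source→left, listed edges, right→sink; max matching = max flow.
Augmenting path u1→v1 (+1); matched 1.
Augmenting path u2→v2 (+1); matched 2.
No augmenting path remains; maximum matching = 2.
König certificate: {v1, v2} is a vertex cover of size 2 (every listed pair touches it), so no matching can be larger.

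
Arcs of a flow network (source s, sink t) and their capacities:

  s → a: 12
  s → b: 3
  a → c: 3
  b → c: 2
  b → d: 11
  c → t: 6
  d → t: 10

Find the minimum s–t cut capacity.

6

Augment s→a→c→t: bottleneck 3, flow now 3.
Augment s→b→c→t: bottleneck 2, flow now 5.
Augment s→b→d→t: bottleneck 1, flow now 6.
No augmenting path remains; maximum flow = 6.
By max-flow min-cut, the minimum cut capacity equals the max flow.
In the residual graph, reachable from s: {s, a}.
Min-cut edges: s→b (3), a→c (3); capacity 3 + 3 = 6.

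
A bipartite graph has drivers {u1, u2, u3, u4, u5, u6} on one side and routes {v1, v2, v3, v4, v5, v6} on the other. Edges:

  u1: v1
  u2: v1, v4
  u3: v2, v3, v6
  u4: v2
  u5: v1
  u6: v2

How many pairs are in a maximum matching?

Unit-capacity flow: source→left, listed edges, right→sink; max matching = max flow.
Augmenting path u1→v1 (+1); matched 1.
Augmenting path u2→v4 (+1); matched 2.
Augmenting path u3→v2 (+1); matched 3.
Augmenting path u4→v2→u3→v3 (+1); matched 4.
No augmenting path remains; maximum matching = 4.
König certificate: {u2, u3, v1, v2} is a vertex cover of size 4 (every listed pair touches it), so no matching can be larger.

4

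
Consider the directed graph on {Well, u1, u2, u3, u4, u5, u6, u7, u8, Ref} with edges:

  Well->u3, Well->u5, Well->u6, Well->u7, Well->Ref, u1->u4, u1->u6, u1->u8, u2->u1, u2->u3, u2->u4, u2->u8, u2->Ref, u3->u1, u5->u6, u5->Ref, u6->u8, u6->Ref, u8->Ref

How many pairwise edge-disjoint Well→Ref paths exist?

Assign every edge capacity 1; by Menger, the answer equals the max flow.
Path Well→Ref (+1); total 1.
Path Well→u5→Ref (+1); total 2.
Path Well→u6→Ref (+1); total 3.
Path Well→u3→u1→u8→Ref (+1); total 4.
No residual Well→Ref path; max flow = 4.
Certifying cut of size 4: {Well→Ref, Well→u3, Well→u5, Well→u6}.

4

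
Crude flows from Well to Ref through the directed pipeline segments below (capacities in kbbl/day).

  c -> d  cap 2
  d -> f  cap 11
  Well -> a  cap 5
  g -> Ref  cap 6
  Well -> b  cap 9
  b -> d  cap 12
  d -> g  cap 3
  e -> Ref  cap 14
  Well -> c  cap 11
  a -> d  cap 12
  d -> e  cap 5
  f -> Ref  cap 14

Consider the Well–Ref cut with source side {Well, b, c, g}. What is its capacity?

Edges leaving {Well, b, c, g}: Well→a (5), b→d (12), c→d (2), g→Ref (6).
Cut capacity = 5 + 12 + 2 + 6 = 25.

25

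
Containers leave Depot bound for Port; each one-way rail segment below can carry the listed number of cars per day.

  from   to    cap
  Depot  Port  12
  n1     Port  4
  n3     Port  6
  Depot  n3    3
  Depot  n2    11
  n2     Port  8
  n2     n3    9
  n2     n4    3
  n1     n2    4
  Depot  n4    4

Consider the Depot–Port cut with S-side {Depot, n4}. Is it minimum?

Yes — it is a minimum cut (capacity 26).

Given cut capacity: 11 + 3 + 12 = 26.
Augment Depot→Port: bottleneck 12, flow now 12.
Augment Depot→n2→Port: bottleneck 8, flow now 20.
Augment Depot→n3→Port: bottleneck 3, flow now 23.
Augment Depot→n2→n3→Port: bottleneck 3, flow now 26.
No augmenting path remains; maximum flow = 26.
Cut capacity 26 equals the max flow, so it is a minimum cut.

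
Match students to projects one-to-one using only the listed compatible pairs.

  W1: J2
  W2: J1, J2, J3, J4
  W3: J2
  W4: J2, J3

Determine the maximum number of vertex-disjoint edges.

Unit-capacity flow: source→left, listed edges, right→sink; max matching = max flow.
Augmenting path W1→J2 (+1); matched 1.
Augmenting path W2→J1 (+1); matched 2.
Augmenting path W4→J3 (+1); matched 3.
No augmenting path remains; maximum matching = 3.
König certificate: {W2, W4, J2} is a vertex cover of size 3 (every listed pair touches it), so no matching can be larger.

3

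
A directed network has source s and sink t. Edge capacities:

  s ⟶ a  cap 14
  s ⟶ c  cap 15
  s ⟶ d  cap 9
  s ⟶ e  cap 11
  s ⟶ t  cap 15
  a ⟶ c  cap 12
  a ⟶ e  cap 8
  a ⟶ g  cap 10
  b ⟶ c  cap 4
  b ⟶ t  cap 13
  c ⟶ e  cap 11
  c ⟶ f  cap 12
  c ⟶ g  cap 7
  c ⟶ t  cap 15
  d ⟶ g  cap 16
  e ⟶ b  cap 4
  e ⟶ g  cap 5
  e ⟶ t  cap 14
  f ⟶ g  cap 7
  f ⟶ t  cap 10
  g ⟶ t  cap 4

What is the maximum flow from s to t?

Augment s→t: bottleneck 15, flow now 15.
Augment s→c→t: bottleneck 15, flow now 30.
Augment s→e→t: bottleneck 11, flow now 41.
Augment s→a→e→t: bottleneck 3, flow now 44.
Augment s→a→g→t: bottleneck 4, flow now 48.
Augment s→a→c→f→t: bottleneck 7, flow now 55.
Augment s→d→g→a→c→f→t: bottleneck 3, flow now 58. (uses reverse residual edge)
Augment s→d→g→a→e→b→t: bottleneck 1, flow now 59. (uses reverse residual edge)
No augmenting path remains; maximum flow = 59.
In the residual graph, reachable from s: {s, d, g}.
Min-cut edges: s→a (14), s→c (15), s→e (11), s→t (15), g→t (4); capacity 14 + 15 + 11 + 15 + 4 = 59.
This cut is saturated, so no flow can exceed 59.

59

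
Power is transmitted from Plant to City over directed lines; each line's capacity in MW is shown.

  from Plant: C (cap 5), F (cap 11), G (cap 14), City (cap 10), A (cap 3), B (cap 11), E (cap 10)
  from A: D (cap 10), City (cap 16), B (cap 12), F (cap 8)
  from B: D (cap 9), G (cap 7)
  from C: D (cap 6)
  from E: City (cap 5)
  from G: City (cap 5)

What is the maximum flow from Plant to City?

23

Augment Plant→City: bottleneck 10, flow now 10.
Augment Plant→A→City: bottleneck 3, flow now 13.
Augment Plant→E→City: bottleneck 5, flow now 18.
Augment Plant→G→City: bottleneck 5, flow now 23.
No augmenting path remains; maximum flow = 23.
In the residual graph, reachable from Plant: {Plant, B, C, D, E, F, G}.
Min-cut edges: Plant→A (3), Plant→City (10), E→City (5), G→City (5); capacity 3 + 10 + 5 + 5 = 23.
This cut is saturated, so no flow can exceed 23.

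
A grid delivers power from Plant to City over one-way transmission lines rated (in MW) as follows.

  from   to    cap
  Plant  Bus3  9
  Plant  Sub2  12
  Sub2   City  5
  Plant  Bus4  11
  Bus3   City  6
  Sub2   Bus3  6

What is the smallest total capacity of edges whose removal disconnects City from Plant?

11

Augment Plant→Sub2→City: bottleneck 5, flow now 5.
Augment Plant→Bus3→City: bottleneck 6, flow now 11.
No augmenting path remains; maximum flow = 11.
By max-flow min-cut, the minimum cut capacity equals the max flow.
In the residual graph, reachable from Plant: {Plant, Sub2, Bus3, Bus4}.
Min-cut edges: Sub2→City (5), Bus3→City (6); capacity 5 + 6 = 11.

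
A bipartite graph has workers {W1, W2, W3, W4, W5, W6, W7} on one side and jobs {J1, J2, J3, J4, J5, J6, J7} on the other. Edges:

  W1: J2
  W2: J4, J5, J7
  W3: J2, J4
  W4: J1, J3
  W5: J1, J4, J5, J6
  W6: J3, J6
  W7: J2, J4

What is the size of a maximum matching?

6

Unit-capacity flow: source→left, listed edges, right→sink; max matching = max flow.
Augmenting path W1→J2 (+1); matched 1.
Augmenting path W2→J4 (+1); matched 2.
Augmenting path W4→J1 (+1); matched 3.
Augmenting path W5→J5 (+1); matched 4.
Augmenting path W6→J3 (+1); matched 5.
Augmenting path W3→J4→W2→J7 (+1); matched 6.
No augmenting path remains; maximum matching = 6.
König certificate: {W2, W4, W5, W6, J2, J4} is a vertex cover of size 6 (every listed pair touches it), so no matching can be larger.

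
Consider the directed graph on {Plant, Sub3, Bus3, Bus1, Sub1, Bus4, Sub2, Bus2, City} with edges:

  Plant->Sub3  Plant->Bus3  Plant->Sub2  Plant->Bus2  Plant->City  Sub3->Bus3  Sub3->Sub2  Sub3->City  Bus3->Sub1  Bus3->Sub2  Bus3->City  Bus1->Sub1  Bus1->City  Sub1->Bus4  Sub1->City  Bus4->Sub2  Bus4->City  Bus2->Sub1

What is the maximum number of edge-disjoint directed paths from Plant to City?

4

Assign every edge capacity 1; by Menger, the answer equals the max flow.
Path Plant→City (+1); total 1.
Path Plant→Sub3→City (+1); total 2.
Path Plant→Bus3→City (+1); total 3.
Path Plant→Bus2→Sub1→City (+1); total 4.
No residual Plant→City path; max flow = 4.
Certifying cut of size 4: {Plant→Bus2, Plant→Bus3, Plant→City, Plant→Sub3}.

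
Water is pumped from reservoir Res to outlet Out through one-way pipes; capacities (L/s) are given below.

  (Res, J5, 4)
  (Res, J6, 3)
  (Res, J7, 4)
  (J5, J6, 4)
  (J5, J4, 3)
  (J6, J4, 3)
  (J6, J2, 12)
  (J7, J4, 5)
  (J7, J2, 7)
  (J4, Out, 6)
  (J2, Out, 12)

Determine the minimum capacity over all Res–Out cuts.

Augment Res→J5→J4→Out: bottleneck 3, flow now 3.
Augment Res→J6→J4→Out: bottleneck 3, flow now 6.
Augment Res→J7→J2→Out: bottleneck 4, flow now 10.
Augment Res→J5→J6→J2→Out: bottleneck 1, flow now 11.
No augmenting path remains; maximum flow = 11.
By max-flow min-cut, the minimum cut capacity equals the max flow.
In the residual graph, reachable from Res: {Res}.
Min-cut edges: Res→J5 (4), Res→J6 (3), Res→J7 (4); capacity 4 + 3 + 4 = 11.

11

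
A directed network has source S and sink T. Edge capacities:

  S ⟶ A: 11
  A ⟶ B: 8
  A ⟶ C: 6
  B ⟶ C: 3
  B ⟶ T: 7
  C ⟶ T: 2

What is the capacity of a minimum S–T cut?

9

Augment S→A→B→T: bottleneck 7, flow now 7.
Augment S→A→C→T: bottleneck 2, flow now 9.
No augmenting path remains; maximum flow = 9.
By max-flow min-cut, the minimum cut capacity equals the max flow.
In the residual graph, reachable from S: {S, A, B, C}.
Min-cut edges: B→T (7), C→T (2); capacity 7 + 2 = 9.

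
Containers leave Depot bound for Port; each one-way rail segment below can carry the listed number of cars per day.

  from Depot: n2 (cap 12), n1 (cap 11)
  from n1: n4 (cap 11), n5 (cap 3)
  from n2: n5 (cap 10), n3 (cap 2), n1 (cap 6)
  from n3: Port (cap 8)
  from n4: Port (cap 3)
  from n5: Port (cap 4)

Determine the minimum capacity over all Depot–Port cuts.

Augment Depot→n1→n4→Port: bottleneck 3, flow now 3.
Augment Depot→n1→n5→Port: bottleneck 3, flow now 6.
Augment Depot→n2→n3→Port: bottleneck 2, flow now 8.
Augment Depot→n2→n5→Port: bottleneck 1, flow now 9.
No augmenting path remains; maximum flow = 9.
By max-flow min-cut, the minimum cut capacity equals the max flow.
In the residual graph, reachable from Depot: {Depot, n1, n2, n4, n5}.
Min-cut edges: n2→n3 (2), n4→Port (3), n5→Port (4); capacity 2 + 3 + 4 = 9.

9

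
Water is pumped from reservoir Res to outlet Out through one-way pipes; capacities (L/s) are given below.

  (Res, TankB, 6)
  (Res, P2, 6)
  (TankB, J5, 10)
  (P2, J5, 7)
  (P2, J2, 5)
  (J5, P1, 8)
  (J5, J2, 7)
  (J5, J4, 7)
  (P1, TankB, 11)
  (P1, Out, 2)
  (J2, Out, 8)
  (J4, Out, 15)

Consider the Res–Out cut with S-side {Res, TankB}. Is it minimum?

Given cut capacity: 6 + 10 = 16.
Augment Res→P2→J2→Out: bottleneck 5, flow now 5.
Augment Res→TankB→J5→P1→Out: bottleneck 2, flow now 7.
Augment Res→TankB→J5→J2→Out: bottleneck 3, flow now 10.
Augment Res→TankB→J5→J4→Out: bottleneck 1, flow now 11.
Augment Res→P2→J5→J4→Out: bottleneck 1, flow now 12.
No augmenting path remains; maximum flow = 12.
In the residual graph, reachable from Res: {Res}.
Min-cut edges: Res→TankB (6), Res→P2 (6); capacity 6 + 6 = 12.
Cut capacity 16 exceeds the max flow 12, so it is not minimum.

No — its capacity is 16, but the minimum cut has capacity 12.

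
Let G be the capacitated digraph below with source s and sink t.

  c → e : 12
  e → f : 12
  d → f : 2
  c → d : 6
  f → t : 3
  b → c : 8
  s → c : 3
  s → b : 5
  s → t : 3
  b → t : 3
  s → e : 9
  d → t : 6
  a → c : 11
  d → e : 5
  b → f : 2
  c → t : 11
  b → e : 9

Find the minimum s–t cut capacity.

14

Augment s→t: bottleneck 3, flow now 3.
Augment s→b→t: bottleneck 3, flow now 6.
Augment s→c→t: bottleneck 3, flow now 9.
Augment s→b→c→t: bottleneck 2, flow now 11.
Augment s→e→f→t: bottleneck 3, flow now 14.
No augmenting path remains; maximum flow = 14.
By max-flow min-cut, the minimum cut capacity equals the max flow.
In the residual graph, reachable from s: {s, e, f}.
Min-cut edges: s→b (5), s→c (3), s→t (3), f→t (3); capacity 5 + 3 + 3 + 3 = 14.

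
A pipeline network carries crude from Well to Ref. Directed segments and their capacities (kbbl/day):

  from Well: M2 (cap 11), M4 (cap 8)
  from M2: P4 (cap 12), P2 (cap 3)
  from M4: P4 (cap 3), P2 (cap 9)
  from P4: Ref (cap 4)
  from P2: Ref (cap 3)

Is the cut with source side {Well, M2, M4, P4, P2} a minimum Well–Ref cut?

Yes — it is a minimum cut (capacity 7).

Given cut capacity: 4 + 3 = 7.
Augment Well→M2→P4→Ref: bottleneck 4, flow now 4.
Augment Well→M2→P2→Ref: bottleneck 3, flow now 7.
No augmenting path remains; maximum flow = 7.
Cut capacity 7 equals the max flow, so it is a minimum cut.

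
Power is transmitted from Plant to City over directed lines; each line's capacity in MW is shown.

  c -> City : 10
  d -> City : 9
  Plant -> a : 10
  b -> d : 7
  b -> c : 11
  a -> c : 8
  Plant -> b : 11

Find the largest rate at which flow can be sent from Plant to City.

Augment Plant→a→c→City: bottleneck 8, flow now 8.
Augment Plant→b→c→City: bottleneck 2, flow now 10.
Augment Plant→b→d→City: bottleneck 7, flow now 17.
No augmenting path remains; maximum flow = 17.
In the residual graph, reachable from Plant: {Plant, a, b, c}.
Min-cut edges: b→d (7), c→City (10); capacity 7 + 10 = 17.
This cut is saturated, so no flow can exceed 17.

17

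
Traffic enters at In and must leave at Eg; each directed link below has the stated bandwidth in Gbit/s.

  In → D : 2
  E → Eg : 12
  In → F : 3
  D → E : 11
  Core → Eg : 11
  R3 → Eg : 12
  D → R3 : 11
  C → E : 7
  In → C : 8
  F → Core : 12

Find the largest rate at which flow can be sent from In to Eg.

12

Augment In→F→Core→Eg: bottleneck 3, flow now 3.
Augment In→D→E→Eg: bottleneck 2, flow now 5.
Augment In→C→E→Eg: bottleneck 7, flow now 12.
No augmenting path remains; maximum flow = 12.
In the residual graph, reachable from In: {In, C}.
Min-cut edges: In→F (3), In→D (2), C→E (7); capacity 3 + 2 + 7 = 12.
This cut is saturated, so no flow can exceed 12.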